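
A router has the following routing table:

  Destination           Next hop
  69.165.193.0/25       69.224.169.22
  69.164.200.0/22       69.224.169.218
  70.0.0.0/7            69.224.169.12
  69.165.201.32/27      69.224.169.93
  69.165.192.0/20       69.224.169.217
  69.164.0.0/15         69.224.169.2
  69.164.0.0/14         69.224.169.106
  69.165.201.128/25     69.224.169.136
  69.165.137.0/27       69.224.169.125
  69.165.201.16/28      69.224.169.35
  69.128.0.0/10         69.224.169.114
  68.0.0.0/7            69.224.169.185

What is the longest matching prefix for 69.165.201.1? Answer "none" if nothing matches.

Entries matching 69.165.201.1:
  68.0.0.0/7 (68.0.0.0 - 69.255.255.255)
  69.128.0.0/10 (69.128.0.0 - 69.191.255.255)
  69.164.0.0/14 (69.164.0.0 - 69.167.255.255)
  69.164.0.0/15 (69.164.0.0 - 69.165.255.255)
  69.165.192.0/20 (69.165.192.0 - 69.165.207.255)
Most specific is 69.165.192.0/20.

69.165.192.0/20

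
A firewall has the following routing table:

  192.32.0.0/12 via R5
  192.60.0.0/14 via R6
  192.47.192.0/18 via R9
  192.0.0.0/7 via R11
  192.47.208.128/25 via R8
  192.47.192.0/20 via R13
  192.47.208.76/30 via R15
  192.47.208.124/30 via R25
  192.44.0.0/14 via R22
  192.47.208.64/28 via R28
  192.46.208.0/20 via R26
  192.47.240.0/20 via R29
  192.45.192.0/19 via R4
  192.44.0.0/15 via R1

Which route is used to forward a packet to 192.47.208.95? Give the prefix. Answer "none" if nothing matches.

Entries matching 192.47.208.95:
  192.0.0.0/7 (192.0.0.0 - 193.255.255.255)
  192.32.0.0/12 (192.32.0.0 - 192.47.255.255)
  192.44.0.0/14 (192.44.0.0 - 192.47.255.255)
  192.47.192.0/18 (192.47.192.0 - 192.47.255.255)
Most specific is 192.47.192.0/18.

192.47.192.0/18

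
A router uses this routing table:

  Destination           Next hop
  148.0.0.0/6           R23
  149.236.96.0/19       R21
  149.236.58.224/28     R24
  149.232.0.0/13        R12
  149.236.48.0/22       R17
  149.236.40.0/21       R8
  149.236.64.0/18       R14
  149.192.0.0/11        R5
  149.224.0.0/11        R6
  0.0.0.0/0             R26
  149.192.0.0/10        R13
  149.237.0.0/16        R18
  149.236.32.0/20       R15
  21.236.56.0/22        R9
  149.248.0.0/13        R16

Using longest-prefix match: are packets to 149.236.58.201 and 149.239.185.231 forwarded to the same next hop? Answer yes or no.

yes

149.236.58.201: longest match 149.232.0.0/13 -> R12
149.239.185.231: longest match 149.232.0.0/13 -> R12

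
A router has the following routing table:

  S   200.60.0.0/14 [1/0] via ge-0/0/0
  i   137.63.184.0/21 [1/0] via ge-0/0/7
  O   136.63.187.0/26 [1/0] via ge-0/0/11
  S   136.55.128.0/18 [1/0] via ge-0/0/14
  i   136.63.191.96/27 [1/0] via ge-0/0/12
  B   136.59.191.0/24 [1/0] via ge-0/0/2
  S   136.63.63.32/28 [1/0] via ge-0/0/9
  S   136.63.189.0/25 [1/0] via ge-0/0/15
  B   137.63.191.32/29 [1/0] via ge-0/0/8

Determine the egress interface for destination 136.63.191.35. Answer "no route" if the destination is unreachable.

no route

No entry's prefix contains 136.63.191.35; there is no default route.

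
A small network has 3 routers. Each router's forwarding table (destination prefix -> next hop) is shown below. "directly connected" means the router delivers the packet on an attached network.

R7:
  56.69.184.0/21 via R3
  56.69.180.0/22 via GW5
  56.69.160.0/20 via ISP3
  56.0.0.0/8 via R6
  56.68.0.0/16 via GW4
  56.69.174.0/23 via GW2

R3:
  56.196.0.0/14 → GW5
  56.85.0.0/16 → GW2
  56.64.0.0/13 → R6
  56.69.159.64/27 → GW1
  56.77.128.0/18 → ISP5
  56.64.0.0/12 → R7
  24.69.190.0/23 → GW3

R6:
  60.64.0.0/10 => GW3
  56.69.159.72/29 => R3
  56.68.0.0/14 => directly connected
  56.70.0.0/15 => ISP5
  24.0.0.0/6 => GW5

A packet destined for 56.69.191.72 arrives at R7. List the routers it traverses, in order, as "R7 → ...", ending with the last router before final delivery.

R7 → R3 → R6

At R7: longest match for 56.69.191.72 is 56.69.184.0/21 -> R3
At R3: longest match for 56.69.191.72 is 56.64.0.0/13 -> R6
At R6: longest match for 56.69.191.72 is 56.68.0.0/14 -> directly connected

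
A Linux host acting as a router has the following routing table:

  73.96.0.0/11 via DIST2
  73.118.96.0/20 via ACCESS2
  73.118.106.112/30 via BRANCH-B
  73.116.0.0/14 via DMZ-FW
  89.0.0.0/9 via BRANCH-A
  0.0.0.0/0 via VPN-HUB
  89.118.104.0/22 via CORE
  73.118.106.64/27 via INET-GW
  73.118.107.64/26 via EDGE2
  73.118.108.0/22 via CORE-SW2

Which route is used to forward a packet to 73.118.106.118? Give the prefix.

73.118.96.0/20

Entries matching 73.118.106.118:
  0.0.0.0/0 (default, matches everything)
  73.96.0.0/11 (73.96.0.0 - 73.127.255.255)
  73.116.0.0/14 (73.116.0.0 - 73.119.255.255)
  73.118.96.0/20 (73.118.96.0 - 73.118.111.255)
Most specific is 73.118.96.0/20.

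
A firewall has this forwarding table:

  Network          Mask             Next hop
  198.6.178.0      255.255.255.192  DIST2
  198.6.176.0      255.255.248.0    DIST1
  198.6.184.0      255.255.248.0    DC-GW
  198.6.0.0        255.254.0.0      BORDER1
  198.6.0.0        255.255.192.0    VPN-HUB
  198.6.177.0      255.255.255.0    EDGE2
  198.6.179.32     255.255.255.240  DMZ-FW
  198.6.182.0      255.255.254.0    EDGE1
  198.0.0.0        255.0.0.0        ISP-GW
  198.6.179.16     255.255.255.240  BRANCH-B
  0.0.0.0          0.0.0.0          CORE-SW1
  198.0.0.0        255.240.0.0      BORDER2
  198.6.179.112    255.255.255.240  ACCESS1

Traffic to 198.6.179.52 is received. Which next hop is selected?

Routes whose prefix contains 198.6.179.52:
  0.0.0.0/0 (default, matches everything) -> CORE-SW1
  198.0.0.0/8 (198.0.0.0 - 198.255.255.255) -> ISP-GW
  198.0.0.0/12 (198.0.0.0 - 198.15.255.255) -> BORDER2
  198.6.0.0/15 (198.6.0.0 - 198.7.255.255) -> BORDER1
  198.6.176.0/21 (198.6.176.0 - 198.6.183.255) -> DIST1
More-specific entries that do NOT match:
  198.6.179.32/28 (198.6.179.32 - 198.6.179.47) does not contain 198.6.179.52
  198.6.179.16/28 (198.6.179.16 - 198.6.179.31) does not contain 198.6.179.52
  198.6.179.112/28 (198.6.179.112 - 198.6.179.127) does not contain 198.6.179.52
  198.6.178.0/26 (198.6.178.0 - 198.6.178.63) does not contain 198.6.179.52
  198.6.177.0/24 (198.6.177.0 - 198.6.177.255) does not contain 198.6.179.52
  198.6.182.0/23 (198.6.182.0 - 198.6.183.255) does not contain 198.6.179.52
Longest matching prefix is /21 -> next hop DIST1.

DIST1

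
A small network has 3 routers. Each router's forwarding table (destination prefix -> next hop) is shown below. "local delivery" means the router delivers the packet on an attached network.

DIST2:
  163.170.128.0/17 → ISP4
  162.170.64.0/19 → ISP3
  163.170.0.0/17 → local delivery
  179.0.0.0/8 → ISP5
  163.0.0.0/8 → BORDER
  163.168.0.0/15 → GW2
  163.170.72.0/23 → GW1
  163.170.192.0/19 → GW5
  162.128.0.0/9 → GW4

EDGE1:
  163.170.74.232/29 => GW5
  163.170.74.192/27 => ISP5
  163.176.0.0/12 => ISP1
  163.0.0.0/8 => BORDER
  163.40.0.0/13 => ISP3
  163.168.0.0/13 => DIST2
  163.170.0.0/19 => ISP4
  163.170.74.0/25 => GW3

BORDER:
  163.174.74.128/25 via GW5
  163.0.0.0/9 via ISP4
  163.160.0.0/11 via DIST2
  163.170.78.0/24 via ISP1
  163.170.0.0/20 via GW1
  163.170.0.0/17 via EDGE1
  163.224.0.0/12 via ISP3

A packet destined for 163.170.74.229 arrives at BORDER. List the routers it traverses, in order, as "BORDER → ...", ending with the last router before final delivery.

At BORDER: longest match for 163.170.74.229 is 163.170.0.0/17 -> EDGE1
At EDGE1: longest match for 163.170.74.229 is 163.168.0.0/13 -> DIST2
At DIST2: longest match for 163.170.74.229 is 163.170.0.0/17 -> local delivery

BORDER → EDGE1 → DIST2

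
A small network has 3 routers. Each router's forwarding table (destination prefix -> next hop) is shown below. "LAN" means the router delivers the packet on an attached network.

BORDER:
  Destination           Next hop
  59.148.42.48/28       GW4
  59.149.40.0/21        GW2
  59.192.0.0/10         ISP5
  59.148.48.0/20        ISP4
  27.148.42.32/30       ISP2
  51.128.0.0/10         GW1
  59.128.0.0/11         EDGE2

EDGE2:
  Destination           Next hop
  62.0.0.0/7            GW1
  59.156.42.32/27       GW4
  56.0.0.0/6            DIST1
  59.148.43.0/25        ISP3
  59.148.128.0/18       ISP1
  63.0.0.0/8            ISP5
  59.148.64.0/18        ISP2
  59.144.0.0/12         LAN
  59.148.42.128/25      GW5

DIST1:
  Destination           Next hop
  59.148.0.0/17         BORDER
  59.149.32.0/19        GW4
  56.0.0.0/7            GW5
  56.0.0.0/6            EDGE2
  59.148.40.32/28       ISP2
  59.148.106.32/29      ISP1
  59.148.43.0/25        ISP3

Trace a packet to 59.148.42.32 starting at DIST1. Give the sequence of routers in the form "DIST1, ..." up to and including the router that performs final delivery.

At DIST1: longest match for 59.148.42.32 is 59.148.0.0/17 -> BORDER
At BORDER: longest match for 59.148.42.32 is 59.128.0.0/11 -> EDGE2
At EDGE2: longest match for 59.148.42.32 is 59.144.0.0/12 -> LAN

DIST1, BORDER, EDGE2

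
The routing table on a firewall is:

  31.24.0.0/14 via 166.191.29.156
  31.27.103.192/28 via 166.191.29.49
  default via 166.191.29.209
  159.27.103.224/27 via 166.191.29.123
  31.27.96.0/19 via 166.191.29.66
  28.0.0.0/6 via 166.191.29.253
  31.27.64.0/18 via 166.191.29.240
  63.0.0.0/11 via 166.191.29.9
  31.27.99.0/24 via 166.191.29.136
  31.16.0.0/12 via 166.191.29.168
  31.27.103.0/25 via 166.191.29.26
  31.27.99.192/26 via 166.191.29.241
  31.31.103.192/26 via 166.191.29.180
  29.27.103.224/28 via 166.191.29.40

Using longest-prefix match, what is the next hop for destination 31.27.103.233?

Routes whose prefix contains 31.27.103.233:
  0.0.0.0/0 (default, matches everything) -> 166.191.29.209
  28.0.0.0/6 (28.0.0.0 - 31.255.255.255) -> 166.191.29.253
  31.16.0.0/12 (31.16.0.0 - 31.31.255.255) -> 166.191.29.168
  31.24.0.0/14 (31.24.0.0 - 31.27.255.255) -> 166.191.29.156
  31.27.64.0/18 (31.27.64.0 - 31.27.127.255) -> 166.191.29.240
  31.27.96.0/19 (31.27.96.0 - 31.27.127.255) -> 166.191.29.66
More-specific entries that do NOT match:
  31.27.103.192/28 (31.27.103.192 - 31.27.103.207) does not contain 31.27.103.233
  29.27.103.224/28 (29.27.103.224 - 29.27.103.239) does not contain 31.27.103.233
  159.27.103.224/27 (159.27.103.224 - 159.27.103.255) does not contain 31.27.103.233
  31.27.99.192/26 (31.27.99.192 - 31.27.99.255) does not contain 31.27.103.233
  31.31.103.192/26 (31.31.103.192 - 31.31.103.255) does not contain 31.27.103.233
  31.27.103.0/25 (31.27.103.0 - 31.27.103.127) does not contain 31.27.103.233
  31.27.99.0/24 (31.27.99.0 - 31.27.99.255) does not contain 31.27.103.233
Longest matching prefix is /19 -> next hop 166.191.29.66.

166.191.29.66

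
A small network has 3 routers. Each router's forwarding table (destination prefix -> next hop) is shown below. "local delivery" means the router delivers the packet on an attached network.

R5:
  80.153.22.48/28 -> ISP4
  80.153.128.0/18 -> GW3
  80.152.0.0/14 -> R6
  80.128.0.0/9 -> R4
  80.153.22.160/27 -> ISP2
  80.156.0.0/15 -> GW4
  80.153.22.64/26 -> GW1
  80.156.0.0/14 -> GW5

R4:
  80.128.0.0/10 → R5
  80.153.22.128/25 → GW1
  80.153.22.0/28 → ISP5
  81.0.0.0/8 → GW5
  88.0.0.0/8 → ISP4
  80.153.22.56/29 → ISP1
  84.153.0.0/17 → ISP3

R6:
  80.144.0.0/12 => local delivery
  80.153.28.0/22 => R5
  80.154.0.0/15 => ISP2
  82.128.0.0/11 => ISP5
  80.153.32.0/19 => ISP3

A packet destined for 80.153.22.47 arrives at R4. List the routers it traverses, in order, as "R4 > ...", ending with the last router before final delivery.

R4 > R5 > R6

At R4: longest match for 80.153.22.47 is 80.128.0.0/10 -> R5
At R5: longest match for 80.153.22.47 is 80.152.0.0/14 -> R6
At R6: longest match for 80.153.22.47 is 80.144.0.0/12 -> local delivery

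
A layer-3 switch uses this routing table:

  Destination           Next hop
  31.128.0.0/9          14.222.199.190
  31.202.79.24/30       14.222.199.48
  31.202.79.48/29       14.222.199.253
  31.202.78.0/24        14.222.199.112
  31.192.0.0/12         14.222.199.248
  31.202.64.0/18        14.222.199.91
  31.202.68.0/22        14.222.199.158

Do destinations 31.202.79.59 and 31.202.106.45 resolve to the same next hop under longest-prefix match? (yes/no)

31.202.79.59: longest match 31.202.64.0/18 -> 14.222.199.91
31.202.106.45: longest match 31.202.64.0/18 -> 14.222.199.91

yes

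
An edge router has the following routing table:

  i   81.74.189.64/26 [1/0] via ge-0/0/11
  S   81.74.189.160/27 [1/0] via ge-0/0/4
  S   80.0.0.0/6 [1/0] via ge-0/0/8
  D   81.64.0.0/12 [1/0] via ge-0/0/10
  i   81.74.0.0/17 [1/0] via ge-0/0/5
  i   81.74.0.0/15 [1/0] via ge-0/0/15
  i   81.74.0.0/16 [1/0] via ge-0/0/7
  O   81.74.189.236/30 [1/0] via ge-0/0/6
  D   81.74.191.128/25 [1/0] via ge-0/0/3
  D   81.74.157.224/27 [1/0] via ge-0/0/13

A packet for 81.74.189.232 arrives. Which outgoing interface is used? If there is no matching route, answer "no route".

ge-0/0/7

Routes whose prefix contains 81.74.189.232:
  80.0.0.0/6 (80.0.0.0 - 83.255.255.255) -> ge-0/0/8
  81.64.0.0/12 (81.64.0.0 - 81.79.255.255) -> ge-0/0/10
  81.74.0.0/15 (81.74.0.0 - 81.75.255.255) -> ge-0/0/15
  81.74.0.0/16 (81.74.0.0 - 81.74.255.255) -> ge-0/0/7
More-specific entries that do NOT match:
  81.74.189.236/30 (81.74.189.236 - 81.74.189.239) does not contain 81.74.189.232
  81.74.189.160/27 (81.74.189.160 - 81.74.189.191) does not contain 81.74.189.232
  81.74.157.224/27 (81.74.157.224 - 81.74.157.255) does not contain 81.74.189.232
  81.74.189.64/26 (81.74.189.64 - 81.74.189.127) does not contain 81.74.189.232
  81.74.191.128/25 (81.74.191.128 - 81.74.191.255) does not contain 81.74.189.232
  81.74.0.0/17 (81.74.0.0 - 81.74.127.255) does not contain 81.74.189.232
Longest matching prefix is /16 -> interface ge-0/0/7.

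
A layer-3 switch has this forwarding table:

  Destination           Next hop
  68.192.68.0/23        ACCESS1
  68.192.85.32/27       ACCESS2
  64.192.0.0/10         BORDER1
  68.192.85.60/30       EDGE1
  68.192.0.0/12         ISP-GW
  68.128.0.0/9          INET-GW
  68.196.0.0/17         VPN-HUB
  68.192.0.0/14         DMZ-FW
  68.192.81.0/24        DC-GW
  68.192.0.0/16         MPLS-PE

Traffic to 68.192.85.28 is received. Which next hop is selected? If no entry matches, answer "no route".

Routes whose prefix contains 68.192.85.28:
  68.128.0.0/9 (68.128.0.0 - 68.255.255.255) -> INET-GW
  68.192.0.0/12 (68.192.0.0 - 68.207.255.255) -> ISP-GW
  68.192.0.0/14 (68.192.0.0 - 68.195.255.255) -> DMZ-FW
  68.192.0.0/16 (68.192.0.0 - 68.192.255.255) -> MPLS-PE
More-specific entries that do NOT match:
  68.192.85.60/30 (68.192.85.60 - 68.192.85.63) does not contain 68.192.85.28
  68.192.85.32/27 (68.192.85.32 - 68.192.85.63) does not contain 68.192.85.28
  68.192.81.0/24 (68.192.81.0 - 68.192.81.255) does not contain 68.192.85.28
  68.192.68.0/23 (68.192.68.0 - 68.192.69.255) does not contain 68.192.85.28
  68.196.0.0/17 (68.196.0.0 - 68.196.127.255) does not contain 68.192.85.28
Longest matching prefix is /16 -> next hop MPLS-PE.

MPLS-PE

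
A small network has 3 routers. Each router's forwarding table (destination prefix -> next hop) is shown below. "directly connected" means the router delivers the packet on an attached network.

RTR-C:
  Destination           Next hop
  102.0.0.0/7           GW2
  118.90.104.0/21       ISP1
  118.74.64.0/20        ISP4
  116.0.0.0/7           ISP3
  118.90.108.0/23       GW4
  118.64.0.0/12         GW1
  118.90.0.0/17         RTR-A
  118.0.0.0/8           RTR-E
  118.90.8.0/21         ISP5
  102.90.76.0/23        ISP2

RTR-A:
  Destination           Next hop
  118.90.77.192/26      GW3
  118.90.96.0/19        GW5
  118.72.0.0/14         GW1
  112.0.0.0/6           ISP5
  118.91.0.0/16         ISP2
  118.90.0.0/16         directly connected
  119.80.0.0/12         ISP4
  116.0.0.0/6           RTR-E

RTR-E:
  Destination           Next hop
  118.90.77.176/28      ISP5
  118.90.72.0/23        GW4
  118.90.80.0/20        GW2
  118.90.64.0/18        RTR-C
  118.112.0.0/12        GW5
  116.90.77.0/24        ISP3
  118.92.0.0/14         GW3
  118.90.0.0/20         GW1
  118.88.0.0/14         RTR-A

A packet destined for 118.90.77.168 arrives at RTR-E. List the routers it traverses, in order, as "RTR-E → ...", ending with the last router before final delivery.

RTR-E → RTR-C → RTR-A

At RTR-E: longest match for 118.90.77.168 is 118.90.64.0/18 -> RTR-C
At RTR-C: longest match for 118.90.77.168 is 118.90.0.0/17 -> RTR-A
At RTR-A: longest match for 118.90.77.168 is 118.90.0.0/16 -> directly connected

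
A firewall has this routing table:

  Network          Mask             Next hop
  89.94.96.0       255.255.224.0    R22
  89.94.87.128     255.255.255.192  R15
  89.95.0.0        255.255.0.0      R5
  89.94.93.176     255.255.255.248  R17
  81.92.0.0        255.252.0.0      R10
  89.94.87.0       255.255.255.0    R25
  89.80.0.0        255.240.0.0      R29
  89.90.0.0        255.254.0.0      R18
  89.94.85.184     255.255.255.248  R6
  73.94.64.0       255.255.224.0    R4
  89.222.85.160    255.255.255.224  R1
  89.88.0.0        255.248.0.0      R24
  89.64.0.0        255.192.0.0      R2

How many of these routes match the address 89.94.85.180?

Prefixes containing 89.94.85.180:
  89.64.0.0/10 (89.64.0.0 - 89.127.255.255)
  89.80.0.0/12 (89.80.0.0 - 89.95.255.255)
  89.88.0.0/13 (89.88.0.0 - 89.95.255.255)
Total matching entries: 3.

3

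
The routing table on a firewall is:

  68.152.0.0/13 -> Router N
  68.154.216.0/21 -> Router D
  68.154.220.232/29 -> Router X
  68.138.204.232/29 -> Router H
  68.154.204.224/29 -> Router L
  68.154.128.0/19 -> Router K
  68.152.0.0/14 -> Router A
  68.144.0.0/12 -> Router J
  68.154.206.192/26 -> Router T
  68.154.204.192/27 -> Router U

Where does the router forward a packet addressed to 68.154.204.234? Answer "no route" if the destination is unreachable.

Router A

Routes whose prefix contains 68.154.204.234:
  68.144.0.0/12 (68.144.0.0 - 68.159.255.255) -> Router J
  68.152.0.0/13 (68.152.0.0 - 68.159.255.255) -> Router N
  68.152.0.0/14 (68.152.0.0 - 68.155.255.255) -> Router A
More-specific entries that do NOT match:
  68.154.220.232/29 (68.154.220.232 - 68.154.220.239) does not contain 68.154.204.234
  68.138.204.232/29 (68.138.204.232 - 68.138.204.239) does not contain 68.154.204.234
  68.154.204.224/29 (68.154.204.224 - 68.154.204.231) does not contain 68.154.204.234
  68.154.204.192/27 (68.154.204.192 - 68.154.204.223) does not contain 68.154.204.234
  68.154.206.192/26 (68.154.206.192 - 68.154.206.255) does not contain 68.154.204.234
  68.154.216.0/21 (68.154.216.0 - 68.154.223.255) does not contain 68.154.204.234
  68.154.128.0/19 (68.154.128.0 - 68.154.159.255) does not contain 68.154.204.234
Longest matching prefix is /14 -> next hop Router A.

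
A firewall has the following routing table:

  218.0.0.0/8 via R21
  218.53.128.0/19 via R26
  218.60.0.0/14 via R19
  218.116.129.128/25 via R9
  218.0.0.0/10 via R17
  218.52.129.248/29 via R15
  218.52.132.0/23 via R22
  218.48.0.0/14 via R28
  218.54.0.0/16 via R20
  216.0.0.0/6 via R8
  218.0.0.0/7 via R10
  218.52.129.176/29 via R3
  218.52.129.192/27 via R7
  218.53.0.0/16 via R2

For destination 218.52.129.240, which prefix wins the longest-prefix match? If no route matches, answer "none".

218.0.0.0/10

Entries matching 218.52.129.240:
  216.0.0.0/6 (216.0.0.0 - 219.255.255.255)
  218.0.0.0/7 (218.0.0.0 - 219.255.255.255)
  218.0.0.0/8 (218.0.0.0 - 218.255.255.255)
  218.0.0.0/10 (218.0.0.0 - 218.63.255.255)
Most specific is 218.0.0.0/10.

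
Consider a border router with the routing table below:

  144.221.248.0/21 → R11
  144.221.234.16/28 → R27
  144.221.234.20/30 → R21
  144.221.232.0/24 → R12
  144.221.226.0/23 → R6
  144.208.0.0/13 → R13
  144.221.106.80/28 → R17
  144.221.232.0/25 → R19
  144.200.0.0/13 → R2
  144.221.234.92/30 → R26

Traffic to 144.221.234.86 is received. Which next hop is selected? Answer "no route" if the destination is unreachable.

No entry's prefix contains 144.221.234.86; there is no default route.

no route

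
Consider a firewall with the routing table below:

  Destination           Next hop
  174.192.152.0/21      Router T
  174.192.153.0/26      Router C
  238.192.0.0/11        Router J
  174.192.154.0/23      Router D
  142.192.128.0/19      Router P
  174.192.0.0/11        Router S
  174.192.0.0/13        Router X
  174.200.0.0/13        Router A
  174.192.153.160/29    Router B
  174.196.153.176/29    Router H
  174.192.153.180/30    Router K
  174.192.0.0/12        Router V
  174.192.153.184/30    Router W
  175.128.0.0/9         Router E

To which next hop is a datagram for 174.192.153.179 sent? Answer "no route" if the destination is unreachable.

Router T

Routes whose prefix contains 174.192.153.179:
  174.192.0.0/11 (174.192.0.0 - 174.223.255.255) -> Router S
  174.192.0.0/12 (174.192.0.0 - 174.207.255.255) -> Router V
  174.192.0.0/13 (174.192.0.0 - 174.199.255.255) -> Router X
  174.192.152.0/21 (174.192.152.0 - 174.192.159.255) -> Router T
More-specific entries that do NOT match:
  174.192.153.180/30 (174.192.153.180 - 174.192.153.183) does not contain 174.192.153.179
  174.192.153.184/30 (174.192.153.184 - 174.192.153.187) does not contain 174.192.153.179
  174.192.153.160/29 (174.192.153.160 - 174.192.153.167) does not contain 174.192.153.179
  174.196.153.176/29 (174.196.153.176 - 174.196.153.183) does not contain 174.192.153.179
  174.192.153.0/26 (174.192.153.0 - 174.192.153.63) does not contain 174.192.153.179
  174.192.154.0/23 (174.192.154.0 - 174.192.155.255) does not contain 174.192.153.179
Longest matching prefix is /21 -> next hop Router T.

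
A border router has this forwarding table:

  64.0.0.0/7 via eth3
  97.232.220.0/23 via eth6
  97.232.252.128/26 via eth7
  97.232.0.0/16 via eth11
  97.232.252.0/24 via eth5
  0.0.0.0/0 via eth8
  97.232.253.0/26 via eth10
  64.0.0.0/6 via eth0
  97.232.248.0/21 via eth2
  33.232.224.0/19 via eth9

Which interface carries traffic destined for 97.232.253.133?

eth2

Routes whose prefix contains 97.232.253.133:
  0.0.0.0/0 (default, matches everything) -> eth8
  97.232.0.0/16 (97.232.0.0 - 97.232.255.255) -> eth11
  97.232.248.0/21 (97.232.248.0 - 97.232.255.255) -> eth2
More-specific entries that do NOT match:
  97.232.252.128/26 (97.232.252.128 - 97.232.252.191) does not contain 97.232.253.133
  97.232.253.0/26 (97.232.253.0 - 97.232.253.63) does not contain 97.232.253.133
  97.232.252.0/24 (97.232.252.0 - 97.232.252.255) does not contain 97.232.253.133
  97.232.220.0/23 (97.232.220.0 - 97.232.221.255) does not contain 97.232.253.133
Longest matching prefix is /21 -> interface eth2.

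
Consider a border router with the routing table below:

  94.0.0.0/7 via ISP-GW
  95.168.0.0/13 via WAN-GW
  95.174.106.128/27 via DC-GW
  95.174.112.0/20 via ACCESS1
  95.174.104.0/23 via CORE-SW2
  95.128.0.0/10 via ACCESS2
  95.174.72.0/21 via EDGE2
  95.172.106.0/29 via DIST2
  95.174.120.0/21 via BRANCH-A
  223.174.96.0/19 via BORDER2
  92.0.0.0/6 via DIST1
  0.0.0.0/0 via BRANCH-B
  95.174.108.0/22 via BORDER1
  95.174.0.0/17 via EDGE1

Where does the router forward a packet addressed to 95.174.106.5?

EDGE1

Routes whose prefix contains 95.174.106.5:
  0.0.0.0/0 (default, matches everything) -> BRANCH-B
  92.0.0.0/6 (92.0.0.0 - 95.255.255.255) -> DIST1
  94.0.0.0/7 (94.0.0.0 - 95.255.255.255) -> ISP-GW
  95.128.0.0/10 (95.128.0.0 - 95.191.255.255) -> ACCESS2
  95.168.0.0/13 (95.168.0.0 - 95.175.255.255) -> WAN-GW
  95.174.0.0/17 (95.174.0.0 - 95.174.127.255) -> EDGE1
More-specific entries that do NOT match:
  95.172.106.0/29 (95.172.106.0 - 95.172.106.7) does not contain 95.174.106.5
  95.174.106.128/27 (95.174.106.128 - 95.174.106.159) does not contain 95.174.106.5
  95.174.104.0/23 (95.174.104.0 - 95.174.105.255) does not contain 95.174.106.5
  95.174.108.0/22 (95.174.108.0 - 95.174.111.255) does not contain 95.174.106.5
  95.174.72.0/21 (95.174.72.0 - 95.174.79.255) does not contain 95.174.106.5
  95.174.120.0/21 (95.174.120.0 - 95.174.127.255) does not contain 95.174.106.5
  95.174.112.0/20 (95.174.112.0 - 95.174.127.255) does not contain 95.174.106.5
  223.174.96.0/19 (223.174.96.0 - 223.174.127.255) does not contain 95.174.106.5
Longest matching prefix is /17 -> next hop EDGE1.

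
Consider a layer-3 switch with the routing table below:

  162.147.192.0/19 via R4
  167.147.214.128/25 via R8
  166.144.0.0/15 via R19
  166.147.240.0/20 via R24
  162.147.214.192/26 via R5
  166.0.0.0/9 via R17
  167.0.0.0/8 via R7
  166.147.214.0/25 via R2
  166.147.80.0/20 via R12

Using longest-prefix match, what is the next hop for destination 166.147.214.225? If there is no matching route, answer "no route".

no route

No entry's prefix contains 166.147.214.225; there is no default route.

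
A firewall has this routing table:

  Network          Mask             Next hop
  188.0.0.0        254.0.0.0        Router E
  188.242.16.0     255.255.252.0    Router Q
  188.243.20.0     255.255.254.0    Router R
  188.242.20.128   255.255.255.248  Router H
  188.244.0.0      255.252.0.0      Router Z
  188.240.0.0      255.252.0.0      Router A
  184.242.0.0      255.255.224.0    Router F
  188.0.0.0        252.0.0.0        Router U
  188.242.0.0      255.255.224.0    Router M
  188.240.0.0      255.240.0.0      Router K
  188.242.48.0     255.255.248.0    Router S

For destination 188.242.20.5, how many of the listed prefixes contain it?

5

Prefixes containing 188.242.20.5:
  188.0.0.0/6 (188.0.0.0 - 191.255.255.255)
  188.0.0.0/7 (188.0.0.0 - 189.255.255.255)
  188.240.0.0/12 (188.240.0.0 - 188.255.255.255)
  188.240.0.0/14 (188.240.0.0 - 188.243.255.255)
  188.242.0.0/19 (188.242.0.0 - 188.242.31.255)
Total matching entries: 5.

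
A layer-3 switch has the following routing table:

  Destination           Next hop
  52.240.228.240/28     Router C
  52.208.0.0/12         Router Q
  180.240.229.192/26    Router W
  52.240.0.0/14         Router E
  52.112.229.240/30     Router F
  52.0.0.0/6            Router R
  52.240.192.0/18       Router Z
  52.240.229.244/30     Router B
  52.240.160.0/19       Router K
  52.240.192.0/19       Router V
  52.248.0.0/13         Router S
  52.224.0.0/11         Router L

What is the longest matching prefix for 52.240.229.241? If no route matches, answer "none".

52.240.192.0/18

Entries matching 52.240.229.241:
  52.0.0.0/6 (52.0.0.0 - 55.255.255.255)
  52.224.0.0/11 (52.224.0.0 - 52.255.255.255)
  52.240.0.0/14 (52.240.0.0 - 52.243.255.255)
  52.240.192.0/18 (52.240.192.0 - 52.240.255.255)
Most specific is 52.240.192.0/18.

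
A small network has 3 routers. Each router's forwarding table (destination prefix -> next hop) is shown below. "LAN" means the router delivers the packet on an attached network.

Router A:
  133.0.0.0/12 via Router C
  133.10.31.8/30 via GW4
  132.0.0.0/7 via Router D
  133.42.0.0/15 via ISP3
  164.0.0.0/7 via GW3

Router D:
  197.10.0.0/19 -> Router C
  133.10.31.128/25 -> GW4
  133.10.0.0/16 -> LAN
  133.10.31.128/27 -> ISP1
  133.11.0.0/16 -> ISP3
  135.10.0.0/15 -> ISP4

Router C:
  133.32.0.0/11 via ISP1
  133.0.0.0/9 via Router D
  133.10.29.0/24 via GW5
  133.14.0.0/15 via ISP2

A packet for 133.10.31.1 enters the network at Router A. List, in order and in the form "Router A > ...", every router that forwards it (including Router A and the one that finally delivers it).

Router A > Router C > Router D

At Router A: longest match for 133.10.31.1 is 133.0.0.0/12 -> Router C
At Router C: longest match for 133.10.31.1 is 133.0.0.0/9 -> Router D
At Router D: longest match for 133.10.31.1 is 133.10.0.0/16 -> LAN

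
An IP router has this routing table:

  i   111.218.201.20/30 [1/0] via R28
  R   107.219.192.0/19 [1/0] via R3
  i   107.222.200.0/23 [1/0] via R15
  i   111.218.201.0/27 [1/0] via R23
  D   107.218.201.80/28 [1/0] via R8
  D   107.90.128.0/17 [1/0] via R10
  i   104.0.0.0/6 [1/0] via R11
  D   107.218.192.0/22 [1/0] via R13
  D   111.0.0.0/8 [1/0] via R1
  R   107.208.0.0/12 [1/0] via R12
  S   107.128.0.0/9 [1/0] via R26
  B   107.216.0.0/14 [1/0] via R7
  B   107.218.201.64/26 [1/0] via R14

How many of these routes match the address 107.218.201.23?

Prefixes containing 107.218.201.23:
  104.0.0.0/6 (104.0.0.0 - 107.255.255.255)
  107.128.0.0/9 (107.128.0.0 - 107.255.255.255)
  107.208.0.0/12 (107.208.0.0 - 107.223.255.255)
  107.216.0.0/14 (107.216.0.0 - 107.219.255.255)
Total matching entries: 4.

4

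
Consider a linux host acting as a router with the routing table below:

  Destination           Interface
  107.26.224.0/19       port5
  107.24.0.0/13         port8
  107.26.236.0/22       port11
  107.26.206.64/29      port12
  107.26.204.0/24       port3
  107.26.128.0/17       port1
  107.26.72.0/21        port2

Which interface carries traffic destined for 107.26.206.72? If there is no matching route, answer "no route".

port1

Routes whose prefix contains 107.26.206.72:
  107.24.0.0/13 (107.24.0.0 - 107.31.255.255) -> port8
  107.26.128.0/17 (107.26.128.0 - 107.26.255.255) -> port1
More-specific entries that do NOT match:
  107.26.206.64/29 (107.26.206.64 - 107.26.206.71) does not contain 107.26.206.72
  107.26.204.0/24 (107.26.204.0 - 107.26.204.255) does not contain 107.26.206.72
  107.26.236.0/22 (107.26.236.0 - 107.26.239.255) does not contain 107.26.206.72
  107.26.72.0/21 (107.26.72.0 - 107.26.79.255) does not contain 107.26.206.72
  107.26.224.0/19 (107.26.224.0 - 107.26.255.255) does not contain 107.26.206.72
Longest matching prefix is /17 -> interface port1.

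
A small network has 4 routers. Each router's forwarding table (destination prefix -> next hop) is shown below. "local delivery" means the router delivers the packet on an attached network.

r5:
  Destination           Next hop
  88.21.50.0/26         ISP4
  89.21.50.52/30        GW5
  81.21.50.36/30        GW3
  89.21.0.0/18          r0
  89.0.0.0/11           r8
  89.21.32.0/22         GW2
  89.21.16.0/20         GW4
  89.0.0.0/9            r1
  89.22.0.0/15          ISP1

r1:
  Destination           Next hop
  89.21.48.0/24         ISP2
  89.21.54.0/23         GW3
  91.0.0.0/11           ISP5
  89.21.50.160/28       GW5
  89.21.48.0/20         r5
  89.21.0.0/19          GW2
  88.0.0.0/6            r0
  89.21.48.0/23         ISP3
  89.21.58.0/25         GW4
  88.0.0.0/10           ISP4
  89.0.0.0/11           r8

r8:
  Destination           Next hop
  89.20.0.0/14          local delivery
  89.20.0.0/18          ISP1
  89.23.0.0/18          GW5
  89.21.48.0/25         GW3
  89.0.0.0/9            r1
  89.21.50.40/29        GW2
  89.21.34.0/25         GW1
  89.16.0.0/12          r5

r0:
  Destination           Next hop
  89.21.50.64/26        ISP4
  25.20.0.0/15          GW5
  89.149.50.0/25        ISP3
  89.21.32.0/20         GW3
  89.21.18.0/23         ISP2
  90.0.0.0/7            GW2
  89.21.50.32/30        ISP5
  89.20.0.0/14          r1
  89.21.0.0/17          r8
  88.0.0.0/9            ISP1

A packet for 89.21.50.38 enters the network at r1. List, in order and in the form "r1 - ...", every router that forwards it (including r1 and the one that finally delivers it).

At r1: longest match for 89.21.50.38 is 89.21.48.0/20 -> r5
At r5: longest match for 89.21.50.38 is 89.21.0.0/18 -> r0
At r0: longest match for 89.21.50.38 is 89.21.0.0/17 -> r8
At r8: longest match for 89.21.50.38 is 89.20.0.0/14 -> local delivery

r1 - r5 - r0 - r8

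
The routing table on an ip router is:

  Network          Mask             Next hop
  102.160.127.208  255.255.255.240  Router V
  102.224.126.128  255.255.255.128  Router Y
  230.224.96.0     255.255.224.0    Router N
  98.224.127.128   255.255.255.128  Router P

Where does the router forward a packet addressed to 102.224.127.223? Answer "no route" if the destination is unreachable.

no route

No entry's prefix contains 102.224.127.223; there is no default route.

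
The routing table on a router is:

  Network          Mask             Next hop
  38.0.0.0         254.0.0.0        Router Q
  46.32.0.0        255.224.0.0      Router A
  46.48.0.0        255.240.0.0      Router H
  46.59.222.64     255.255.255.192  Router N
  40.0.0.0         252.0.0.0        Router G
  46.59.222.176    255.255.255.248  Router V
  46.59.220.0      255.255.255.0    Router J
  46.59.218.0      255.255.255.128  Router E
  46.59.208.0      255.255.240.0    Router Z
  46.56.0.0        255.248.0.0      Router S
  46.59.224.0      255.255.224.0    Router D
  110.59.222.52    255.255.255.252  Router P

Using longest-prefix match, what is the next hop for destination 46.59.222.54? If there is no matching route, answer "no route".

Router Z

Routes whose prefix contains 46.59.222.54:
  46.32.0.0/11 (46.32.0.0 - 46.63.255.255) -> Router A
  46.48.0.0/12 (46.48.0.0 - 46.63.255.255) -> Router H
  46.56.0.0/13 (46.56.0.0 - 46.63.255.255) -> Router S
  46.59.208.0/20 (46.59.208.0 - 46.59.223.255) -> Router Z
More-specific entries that do NOT match:
  110.59.222.52/30 (110.59.222.52 - 110.59.222.55) does not contain 46.59.222.54
  46.59.222.176/29 (46.59.222.176 - 46.59.222.183) does not contain 46.59.222.54
  46.59.222.64/26 (46.59.222.64 - 46.59.222.127) does not contain 46.59.222.54
  46.59.218.0/25 (46.59.218.0 - 46.59.218.127) does not contain 46.59.222.54
  46.59.220.0/24 (46.59.220.0 - 46.59.220.255) does not contain 46.59.222.54
Longest matching prefix is /20 -> next hop Router Z.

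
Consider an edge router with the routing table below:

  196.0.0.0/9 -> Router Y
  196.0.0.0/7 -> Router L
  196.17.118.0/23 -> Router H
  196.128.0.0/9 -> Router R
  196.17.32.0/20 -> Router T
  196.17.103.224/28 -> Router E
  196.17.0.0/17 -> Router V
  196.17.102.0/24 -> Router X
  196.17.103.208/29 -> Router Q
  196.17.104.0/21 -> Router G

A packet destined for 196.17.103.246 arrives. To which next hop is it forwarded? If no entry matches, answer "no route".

Routes whose prefix contains 196.17.103.246:
  196.0.0.0/7 (196.0.0.0 - 197.255.255.255) -> Router L
  196.0.0.0/9 (196.0.0.0 - 196.127.255.255) -> Router Y
  196.17.0.0/17 (196.17.0.0 - 196.17.127.255) -> Router V
More-specific entries that do NOT match:
  196.17.103.208/29 (196.17.103.208 - 196.17.103.215) does not contain 196.17.103.246
  196.17.103.224/28 (196.17.103.224 - 196.17.103.239) does not contain 196.17.103.246
  196.17.102.0/24 (196.17.102.0 - 196.17.102.255) does not contain 196.17.103.246
  196.17.118.0/23 (196.17.118.0 - 196.17.119.255) does not contain 196.17.103.246
  196.17.104.0/21 (196.17.104.0 - 196.17.111.255) does not contain 196.17.103.246
  196.17.32.0/20 (196.17.32.0 - 196.17.47.255) does not contain 196.17.103.246
Longest matching prefix is /17 -> next hop Router V.

Router V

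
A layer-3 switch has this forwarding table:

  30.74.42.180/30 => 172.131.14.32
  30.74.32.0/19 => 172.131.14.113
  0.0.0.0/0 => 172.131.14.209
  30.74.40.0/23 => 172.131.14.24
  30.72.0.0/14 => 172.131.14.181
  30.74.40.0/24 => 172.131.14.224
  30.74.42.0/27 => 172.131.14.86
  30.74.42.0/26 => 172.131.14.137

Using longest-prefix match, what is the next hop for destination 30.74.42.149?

Routes whose prefix contains 30.74.42.149:
  0.0.0.0/0 (default, matches everything) -> 172.131.14.209
  30.72.0.0/14 (30.72.0.0 - 30.75.255.255) -> 172.131.14.181
  30.74.32.0/19 (30.74.32.0 - 30.74.63.255) -> 172.131.14.113
More-specific entries that do NOT match:
  30.74.42.180/30 (30.74.42.180 - 30.74.42.183) does not contain 30.74.42.149
  30.74.42.0/27 (30.74.42.0 - 30.74.42.31) does not contain 30.74.42.149
  30.74.42.0/26 (30.74.42.0 - 30.74.42.63) does not contain 30.74.42.149
  30.74.40.0/24 (30.74.40.0 - 30.74.40.255) does not contain 30.74.42.149
  30.74.40.0/23 (30.74.40.0 - 30.74.41.255) does not contain 30.74.42.149
Longest matching prefix is /19 -> next hop 172.131.14.113.

172.131.14.113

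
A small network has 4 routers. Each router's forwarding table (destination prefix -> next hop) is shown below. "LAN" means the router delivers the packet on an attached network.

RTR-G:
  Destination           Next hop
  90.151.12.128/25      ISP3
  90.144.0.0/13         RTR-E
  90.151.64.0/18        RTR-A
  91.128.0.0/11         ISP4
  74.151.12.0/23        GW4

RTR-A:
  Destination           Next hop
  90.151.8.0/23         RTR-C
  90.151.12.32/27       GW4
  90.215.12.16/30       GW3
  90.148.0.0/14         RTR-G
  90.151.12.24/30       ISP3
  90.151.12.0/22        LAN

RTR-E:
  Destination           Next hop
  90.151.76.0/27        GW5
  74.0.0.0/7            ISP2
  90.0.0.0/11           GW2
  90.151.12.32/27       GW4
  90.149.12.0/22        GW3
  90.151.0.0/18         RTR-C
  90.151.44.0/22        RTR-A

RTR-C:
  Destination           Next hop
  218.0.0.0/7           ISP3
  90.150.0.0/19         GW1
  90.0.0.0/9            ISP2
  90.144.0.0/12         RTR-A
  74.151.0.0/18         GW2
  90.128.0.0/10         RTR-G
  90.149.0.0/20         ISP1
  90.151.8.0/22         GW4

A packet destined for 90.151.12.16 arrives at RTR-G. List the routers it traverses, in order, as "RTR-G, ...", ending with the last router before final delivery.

At RTR-G: longest match for 90.151.12.16 is 90.144.0.0/13 -> RTR-E
At RTR-E: longest match for 90.151.12.16 is 90.151.0.0/18 -> RTR-C
At RTR-C: longest match for 90.151.12.16 is 90.144.0.0/12 -> RTR-A
At RTR-A: longest match for 90.151.12.16 is 90.151.12.0/22 -> LAN

RTR-G, RTR-E, RTR-C, RTR-A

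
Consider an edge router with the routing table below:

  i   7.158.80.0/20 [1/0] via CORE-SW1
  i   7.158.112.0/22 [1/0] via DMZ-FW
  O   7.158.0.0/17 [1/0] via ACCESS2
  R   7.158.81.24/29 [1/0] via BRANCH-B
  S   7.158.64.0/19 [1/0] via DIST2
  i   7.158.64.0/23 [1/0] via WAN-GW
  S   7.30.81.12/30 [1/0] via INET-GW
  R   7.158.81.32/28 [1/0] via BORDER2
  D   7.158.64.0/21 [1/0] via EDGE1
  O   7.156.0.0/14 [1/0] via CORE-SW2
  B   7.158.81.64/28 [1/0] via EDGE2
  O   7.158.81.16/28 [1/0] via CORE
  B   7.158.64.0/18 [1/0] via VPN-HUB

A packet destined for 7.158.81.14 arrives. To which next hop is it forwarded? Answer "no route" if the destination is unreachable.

CORE-SW1

Routes whose prefix contains 7.158.81.14:
  7.156.0.0/14 (7.156.0.0 - 7.159.255.255) -> CORE-SW2
  7.158.0.0/17 (7.158.0.0 - 7.158.127.255) -> ACCESS2
  7.158.64.0/18 (7.158.64.0 - 7.158.127.255) -> VPN-HUB
  7.158.64.0/19 (7.158.64.0 - 7.158.95.255) -> DIST2
  7.158.80.0/20 (7.158.80.0 - 7.158.95.255) -> CORE-SW1
More-specific entries that do NOT match:
  7.30.81.12/30 (7.30.81.12 - 7.30.81.15) does not contain 7.158.81.14
  7.158.81.24/29 (7.158.81.24 - 7.158.81.31) does not contain 7.158.81.14
  7.158.81.32/28 (7.158.81.32 - 7.158.81.47) does not contain 7.158.81.14
  7.158.81.64/28 (7.158.81.64 - 7.158.81.79) does not contain 7.158.81.14
  7.158.81.16/28 (7.158.81.16 - 7.158.81.31) does not contain 7.158.81.14
  7.158.64.0/23 (7.158.64.0 - 7.158.65.255) does not contain 7.158.81.14
  7.158.112.0/22 (7.158.112.0 - 7.158.115.255) does not contain 7.158.81.14
  7.158.64.0/21 (7.158.64.0 - 7.158.71.255) does not contain 7.158.81.14
Longest matching prefix is /20 -> next hop CORE-SW1.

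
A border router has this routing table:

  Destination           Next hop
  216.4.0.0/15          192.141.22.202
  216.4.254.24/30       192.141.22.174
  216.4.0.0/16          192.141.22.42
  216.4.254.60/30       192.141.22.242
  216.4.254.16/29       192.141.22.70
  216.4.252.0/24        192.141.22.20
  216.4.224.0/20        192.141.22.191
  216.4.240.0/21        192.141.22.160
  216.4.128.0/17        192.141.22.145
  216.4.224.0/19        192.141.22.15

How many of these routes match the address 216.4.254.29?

Prefixes containing 216.4.254.29:
  216.4.0.0/15 (216.4.0.0 - 216.5.255.255)
  216.4.0.0/16 (216.4.0.0 - 216.4.255.255)
  216.4.128.0/17 (216.4.128.0 - 216.4.255.255)
  216.4.224.0/19 (216.4.224.0 - 216.4.255.255)
Total matching entries: 4.

4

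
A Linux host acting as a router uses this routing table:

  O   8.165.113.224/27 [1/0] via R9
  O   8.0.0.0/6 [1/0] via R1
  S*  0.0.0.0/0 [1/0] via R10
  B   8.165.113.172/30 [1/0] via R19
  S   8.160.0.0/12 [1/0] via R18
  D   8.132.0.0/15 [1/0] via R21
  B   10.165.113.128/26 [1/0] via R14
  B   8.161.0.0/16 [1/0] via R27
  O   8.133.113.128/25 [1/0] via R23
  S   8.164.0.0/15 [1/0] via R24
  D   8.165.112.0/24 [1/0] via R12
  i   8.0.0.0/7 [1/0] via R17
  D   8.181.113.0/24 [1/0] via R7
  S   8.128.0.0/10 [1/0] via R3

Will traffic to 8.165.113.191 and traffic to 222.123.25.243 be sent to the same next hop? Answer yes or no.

no

8.165.113.191: longest match 8.164.0.0/15 -> R24
222.123.25.243: longest match 0.0.0.0/0 -> R10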